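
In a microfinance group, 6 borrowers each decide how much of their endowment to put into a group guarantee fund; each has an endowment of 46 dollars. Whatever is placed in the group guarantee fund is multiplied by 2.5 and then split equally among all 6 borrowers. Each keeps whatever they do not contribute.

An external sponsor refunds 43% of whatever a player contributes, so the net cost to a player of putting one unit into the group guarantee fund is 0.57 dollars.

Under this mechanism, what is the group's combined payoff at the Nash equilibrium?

276.00 dollars

With the mechanism, a contributed unit returns (2.5/6) / 0.57 = 0.7310 per unit of net cost — still below 1 — so contributing 0 remains dominant for every player.
At the Nash equilibrium no one contributes; group total payoff = 6 × 46 = 276.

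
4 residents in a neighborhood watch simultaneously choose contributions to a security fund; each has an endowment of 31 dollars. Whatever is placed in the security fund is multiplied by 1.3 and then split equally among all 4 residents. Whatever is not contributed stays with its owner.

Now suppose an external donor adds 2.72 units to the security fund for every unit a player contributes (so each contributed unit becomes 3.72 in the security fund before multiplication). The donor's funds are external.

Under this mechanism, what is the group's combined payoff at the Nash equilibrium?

599.66 dollars

The effective private return per unit is now 1.3 × 3.72 / 4 = 1.2090 > 1, so every player's dominant strategy flips to full contribution.
So the Nash equilibrium is full contribution by all 4; the group earns 1.3 × 3.72 × 124 = 599.66.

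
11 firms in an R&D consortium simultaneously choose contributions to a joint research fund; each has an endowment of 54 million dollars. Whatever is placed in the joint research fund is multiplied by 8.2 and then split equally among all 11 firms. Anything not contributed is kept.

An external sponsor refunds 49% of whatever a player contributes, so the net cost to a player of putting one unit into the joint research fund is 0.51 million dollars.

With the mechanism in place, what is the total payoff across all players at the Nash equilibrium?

5161.86 million dollars

The effective private return per unit is now (8.2/11) / 0.51 = 1.4617 > 1, so every player's dominant strategy flips to full contribution.
At the Nash equilibrium everyone contributes 54. Group total payoff = 11 × (54 × 0.49 + 8.2 × 54) = 5161.86.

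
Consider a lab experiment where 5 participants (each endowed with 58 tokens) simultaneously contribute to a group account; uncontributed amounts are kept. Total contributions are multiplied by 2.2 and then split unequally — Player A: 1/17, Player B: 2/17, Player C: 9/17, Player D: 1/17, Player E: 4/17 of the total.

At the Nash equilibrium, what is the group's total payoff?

A player with share s gets back 2.2·s per unit contributed, so full contribution is dominant for anyone with s > 1/2.2 = 0.4545 and zero contribution is dominant for anyone below.
Only Player C (9/17) clears that bar, contributing 58; the remaining 4 contribute 0. Total contributed: 58.
The group account pays out 2.2 × 58 = 127.60 in total (split across the unequal shares, but the aggregate is all that matters for the group sum).
The 4 free-riders keep 58 each, adding 232. Group total = 232 + 127.60 = 359.60.

359.60 tokens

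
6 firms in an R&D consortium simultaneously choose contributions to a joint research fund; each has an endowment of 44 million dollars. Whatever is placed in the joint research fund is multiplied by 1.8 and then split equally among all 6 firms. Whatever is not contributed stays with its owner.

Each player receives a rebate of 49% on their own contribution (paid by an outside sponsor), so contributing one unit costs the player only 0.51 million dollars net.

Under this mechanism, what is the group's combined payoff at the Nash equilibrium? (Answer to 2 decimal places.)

With the mechanism, a contributed unit returns (1.8/6) / 0.51 = 0.5882 per unit of net cost — still below 1 — so contributing 0 remains dominant for every player.
Everyone keeps their endowment and the group total is 6 × 44 = 264.

264.00 million dollars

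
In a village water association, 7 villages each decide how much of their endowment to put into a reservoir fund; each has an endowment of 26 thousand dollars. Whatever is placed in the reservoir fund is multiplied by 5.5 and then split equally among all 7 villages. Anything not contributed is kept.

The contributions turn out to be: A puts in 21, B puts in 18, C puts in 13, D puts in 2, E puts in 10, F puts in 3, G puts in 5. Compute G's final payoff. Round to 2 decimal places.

77.57 thousand dollars

Total contributed: 21 + 18 + 13 + 2 + 10 + 3 + 5 = 72.
Each receives 5.5 × 72 / 7 = 56.57 from the reservoir fund.
G keeps 26 − 5 = 21, so G's payoff is 21 + 56.57 = 77.57.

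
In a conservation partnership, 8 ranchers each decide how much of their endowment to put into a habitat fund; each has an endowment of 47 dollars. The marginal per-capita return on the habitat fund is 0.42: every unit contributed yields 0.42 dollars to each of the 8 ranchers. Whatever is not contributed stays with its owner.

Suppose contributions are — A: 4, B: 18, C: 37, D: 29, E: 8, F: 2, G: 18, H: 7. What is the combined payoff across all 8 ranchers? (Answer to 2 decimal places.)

Total contributed: 4 + 18 + 37 + 29 + 8 + 2 + 18 + 7 = 123; total kept: 8 × 47 − 123 = 253.
The habitat fund pays out 0.42 × 8 × 123 = 413.28 in aggregate.
Group total = 253 + 413.28 = 666.28.

666.28 dollars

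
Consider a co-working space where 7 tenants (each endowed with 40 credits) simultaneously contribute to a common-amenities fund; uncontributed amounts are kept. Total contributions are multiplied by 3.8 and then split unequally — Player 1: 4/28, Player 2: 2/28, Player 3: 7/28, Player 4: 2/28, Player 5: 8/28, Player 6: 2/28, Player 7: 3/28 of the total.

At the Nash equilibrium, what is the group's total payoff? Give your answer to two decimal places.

A player with share s gets back 3.8·s per unit contributed, so full contribution is dominant for anyone with s > 1/3.8 = 0.2632 and zero contribution is dominant for anyone below.
Only Player 5 (8/28) clears that bar, contributing 40; the remaining 6 contribute 0. Total contributed: 40.
The common-amenities fund pays out 3.8 × 40 = 152.00 in total (split across the unequal shares, but the aggregate is all that matters for the group sum).
The 6 free-riders keep 40 each, adding 240. Group total = 240 + 152.00 = 392.00.

392.00 credits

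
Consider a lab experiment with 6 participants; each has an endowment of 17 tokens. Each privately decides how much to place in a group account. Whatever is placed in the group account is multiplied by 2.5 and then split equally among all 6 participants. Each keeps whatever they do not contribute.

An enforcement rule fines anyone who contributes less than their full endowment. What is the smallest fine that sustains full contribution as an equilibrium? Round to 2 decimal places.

9.92 tokens

Given the others contribute fully, the best deviation is to contribute 0 (any partial contribution still incurs the fine and gives up units whose private return 0.4167 is below 1).
Deviating from 17 to 0 saves 17 tokens but forfeits the deviator's share of the drop in the group account: 2.5/6 × 17 = 7.08.
So the deviation gain is 17 − 7.08 = 9.92, and the fine must be at least 9.92 tokens to wipe it out.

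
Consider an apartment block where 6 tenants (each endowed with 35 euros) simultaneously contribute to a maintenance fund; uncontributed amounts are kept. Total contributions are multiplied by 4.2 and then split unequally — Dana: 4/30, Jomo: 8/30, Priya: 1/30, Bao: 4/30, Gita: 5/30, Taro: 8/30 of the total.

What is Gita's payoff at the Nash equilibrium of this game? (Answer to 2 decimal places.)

For player j, contributing a unit is worthwhile iff 4.2 × (j's share) ≥ 1, i.e. iff j's share is at least 0.2381.
The shares above 0.2381 belong to Jomo and Taro, contributing 35 each; the remaining 4 contribute 0. Total contributed: 70.
Gita keeps 35 and receives 4.2 × 70 × 5/30 = 49.00 from the maintenance fund, for a payoff of 84.00.

84.00 euros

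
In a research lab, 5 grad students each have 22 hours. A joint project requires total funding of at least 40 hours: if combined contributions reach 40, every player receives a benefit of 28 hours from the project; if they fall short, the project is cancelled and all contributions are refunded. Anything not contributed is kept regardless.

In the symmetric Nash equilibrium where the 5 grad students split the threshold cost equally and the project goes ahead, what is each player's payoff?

42 hours

Equal share of the threshold: 40/5 = 8.
At this profile no one gains by cutting their contribution: any cut drops the total below 40, the project is cancelled, contributions are refunded, and the deviator ends with 22, which is less than 22 − 8 + 28 = 42. Contributing more than 8 just wastes the excess. So contributing exactly 8 is a best response.
Each player's payoff: 22 − 8 + 28 = 42.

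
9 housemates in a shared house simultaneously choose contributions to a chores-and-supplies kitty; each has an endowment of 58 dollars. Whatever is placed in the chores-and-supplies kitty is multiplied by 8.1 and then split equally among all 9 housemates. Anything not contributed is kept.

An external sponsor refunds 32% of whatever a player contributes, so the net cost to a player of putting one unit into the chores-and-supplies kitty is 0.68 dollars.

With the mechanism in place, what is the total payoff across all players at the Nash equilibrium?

The effective private return per unit is now (8.1/9) / 0.68 = 1.3235 > 1, so every player's dominant strategy flips to full contribution.
So the Nash equilibrium is full contribution by all 9; the group earns 9 × (58 × 0.32 + 8.1 × 58) = 4395.24.

4395.24 dollars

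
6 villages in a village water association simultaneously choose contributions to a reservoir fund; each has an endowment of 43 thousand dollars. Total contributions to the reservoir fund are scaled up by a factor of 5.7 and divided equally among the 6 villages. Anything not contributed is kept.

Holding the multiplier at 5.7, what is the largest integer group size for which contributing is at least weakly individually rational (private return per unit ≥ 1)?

Private return per unit is 5.7/(group size), which is ≥ 1 whenever the group size is ≤ 5.7.
The largest such integer is 5.

5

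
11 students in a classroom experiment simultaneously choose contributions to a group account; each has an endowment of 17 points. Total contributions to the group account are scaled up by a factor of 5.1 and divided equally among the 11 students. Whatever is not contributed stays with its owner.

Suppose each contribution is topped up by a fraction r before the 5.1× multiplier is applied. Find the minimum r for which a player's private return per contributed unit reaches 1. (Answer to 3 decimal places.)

1.157

With matching at rate r, one contributed unit becomes (1 + r) in the group account and returns 5.1 × (1 + r) / 11 to the contributor.
Setting this equal to 1: 1 + r = 11/5.1 = 2.1569.
So the minimum matching rate is r = 2.1569 − 1 = 1.157.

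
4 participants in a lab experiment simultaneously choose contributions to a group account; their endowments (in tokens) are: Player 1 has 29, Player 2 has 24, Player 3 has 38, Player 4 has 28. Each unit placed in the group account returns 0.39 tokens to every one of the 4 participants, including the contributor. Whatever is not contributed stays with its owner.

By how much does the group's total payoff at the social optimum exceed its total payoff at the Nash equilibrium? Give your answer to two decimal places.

The private return per contributed unit is 0.39 < 1 for everyone, so the Nash equilibrium is zero contribution and the group total is Σ E_j = 29 + 24 + 38 + 28 = 119.
Each contributed unit returns 1.560 to the group, so the social optimum is full contribution by everyone: group total = 1.560 × 119 = 185.64.
Efficiency loss = (1.560 − 1) × 119 = 66.64.

66.64 tokens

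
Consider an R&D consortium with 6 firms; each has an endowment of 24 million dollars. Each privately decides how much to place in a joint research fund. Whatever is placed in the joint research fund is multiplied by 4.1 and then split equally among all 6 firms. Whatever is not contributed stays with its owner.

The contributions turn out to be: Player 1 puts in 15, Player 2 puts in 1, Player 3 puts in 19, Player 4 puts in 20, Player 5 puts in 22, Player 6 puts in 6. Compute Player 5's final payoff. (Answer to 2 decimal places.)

Total contributed: 15 + 1 + 19 + 20 + 22 + 6 = 83.
Each receives 4.1 × 83 / 6 = 56.72 from the joint research fund.
Player 5 keeps 24 − 22 = 2, so Player 5's payoff is 2 + 56.72 = 58.72.

58.72 million dollars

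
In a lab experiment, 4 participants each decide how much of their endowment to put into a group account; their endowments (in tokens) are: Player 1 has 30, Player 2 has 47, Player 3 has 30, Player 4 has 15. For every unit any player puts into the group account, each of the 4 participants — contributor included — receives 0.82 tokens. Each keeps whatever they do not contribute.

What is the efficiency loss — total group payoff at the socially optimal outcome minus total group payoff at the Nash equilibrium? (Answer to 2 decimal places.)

278.16 tokens

The private return per contributed unit is 0.82 < 1 for everyone, so the Nash equilibrium is zero contribution and the group total is Σ E_j = 30 + 47 + 30 + 15 = 122.
Each contributed unit returns 3.280 to the group, so the social optimum is full contribution by everyone: group total = 3.280 × 122 = 400.16.
Efficiency loss = (3.280 − 1) × 122 = 278.16.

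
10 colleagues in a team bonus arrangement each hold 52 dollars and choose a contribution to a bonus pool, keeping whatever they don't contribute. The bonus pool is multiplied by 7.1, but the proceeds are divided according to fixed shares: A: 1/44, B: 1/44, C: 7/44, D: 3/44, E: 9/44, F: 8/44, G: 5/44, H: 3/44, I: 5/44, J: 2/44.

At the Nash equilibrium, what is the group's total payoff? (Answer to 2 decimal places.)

For player j, contributing a unit is worthwhile iff 7.1 × (j's share) ≥ 1, i.e. iff j's share is at least 0.1408.
The shares above 0.1408 belong to C, E and F, contributing 52 each; the remaining 7 contribute 0. Total contributed: 156.
The bonus pool pays out 7.1 × 156 = 1107.60 in total (split across the unequal shares, but the aggregate is all that matters for the group sum).
The 7 free-riders keep 52 each, adding 364. Group total = 364 + 1107.60 = 1471.60.

1471.60 dollars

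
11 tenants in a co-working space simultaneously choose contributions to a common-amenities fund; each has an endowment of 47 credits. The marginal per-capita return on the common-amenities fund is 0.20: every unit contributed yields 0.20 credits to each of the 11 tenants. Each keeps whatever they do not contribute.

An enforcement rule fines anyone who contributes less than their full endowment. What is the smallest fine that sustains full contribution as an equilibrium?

37.60 credits

Given the others contribute fully, the best deviation is to contribute 0 (any partial contribution still incurs the fine and gives up units whose private return 0.20 is below 1).
Deviating from 47 to 0 saves 47 credits but forfeits the deviator's share of the drop in the common-amenities fund: 0.20 × 47 = 9.40.
So the deviation gain is 47 − 9.40 = 37.60, and the fine must be at least 37.60 credits to wipe it out.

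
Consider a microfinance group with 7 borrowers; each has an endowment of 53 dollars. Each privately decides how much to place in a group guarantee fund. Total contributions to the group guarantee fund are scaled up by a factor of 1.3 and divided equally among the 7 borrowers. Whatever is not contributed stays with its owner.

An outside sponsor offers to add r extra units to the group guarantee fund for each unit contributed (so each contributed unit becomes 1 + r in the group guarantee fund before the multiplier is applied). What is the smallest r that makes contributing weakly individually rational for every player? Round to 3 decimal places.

4.385

With matching at rate r, one contributed unit becomes (1 + r) in the group guarantee fund and returns 1.3 × (1 + r) / 7 to the contributor.
Setting this equal to 1: 1 + r = 7/1.3 = 5.3846.
So the minimum matching rate is r = 5.3846 − 1 = 4.385.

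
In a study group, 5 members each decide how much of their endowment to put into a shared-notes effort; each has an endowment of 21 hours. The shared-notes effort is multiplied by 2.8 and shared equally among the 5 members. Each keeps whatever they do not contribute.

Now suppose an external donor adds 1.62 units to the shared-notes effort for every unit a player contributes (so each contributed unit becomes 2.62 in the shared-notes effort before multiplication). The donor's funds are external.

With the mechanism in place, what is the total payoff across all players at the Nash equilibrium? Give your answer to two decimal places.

770.28 hours

Under the mechanism each unit contributed yields 2.8 × 2.62 / 5 = 1.4672 back to its contributor per unit of net cost, which exceeds 1, making full contribution the dominant choice for everyone.
At the Nash equilibrium everyone contributes 21. Group total payoff = 2.8 × 2.62 × 105 = 770.28.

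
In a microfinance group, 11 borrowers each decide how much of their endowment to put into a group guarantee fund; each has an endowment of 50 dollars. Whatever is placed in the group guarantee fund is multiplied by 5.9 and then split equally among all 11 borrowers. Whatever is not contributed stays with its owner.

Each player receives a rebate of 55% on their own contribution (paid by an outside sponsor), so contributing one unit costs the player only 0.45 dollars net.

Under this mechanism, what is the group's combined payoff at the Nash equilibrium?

3547.50 dollars

The effective private return per unit is now (5.9/11) / 0.45 = 1.1919 > 1, so every player's dominant strategy flips to full contribution.
So the Nash equilibrium is full contribution by all 11; the group earns 11 × (50 × 0.55 + 5.9 × 50) = 3547.50.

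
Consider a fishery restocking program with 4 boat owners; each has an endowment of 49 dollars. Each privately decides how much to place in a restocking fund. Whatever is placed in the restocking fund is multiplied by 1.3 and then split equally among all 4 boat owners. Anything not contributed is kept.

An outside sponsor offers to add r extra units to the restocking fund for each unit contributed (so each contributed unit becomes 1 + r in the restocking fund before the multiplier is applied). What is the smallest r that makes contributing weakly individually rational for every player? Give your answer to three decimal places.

With matching at rate r, one contributed unit becomes (1 + r) in the restocking fund and returns 1.3 × (1 + r) / 4 to the contributor.
Setting this equal to 1: 1 + r = 4/1.3 = 3.0769.
So the minimum matching rate is r = 3.0769 − 1 = 2.077.

2.077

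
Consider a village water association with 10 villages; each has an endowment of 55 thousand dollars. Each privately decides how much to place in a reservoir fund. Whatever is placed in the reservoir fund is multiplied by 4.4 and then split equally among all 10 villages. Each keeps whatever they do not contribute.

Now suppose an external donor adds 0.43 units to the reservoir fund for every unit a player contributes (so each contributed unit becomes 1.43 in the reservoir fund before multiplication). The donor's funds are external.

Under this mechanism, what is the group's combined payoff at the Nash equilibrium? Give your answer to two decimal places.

The effective private return is 4.4 × 1.43 / 10 = 0.6292, which is still under 1, so the mechanism doesn't change anyone's dominant strategy: zero contribution.
At the Nash equilibrium no one contributes; group total payoff = 10 × 55 = 550.

550.00 thousand dollars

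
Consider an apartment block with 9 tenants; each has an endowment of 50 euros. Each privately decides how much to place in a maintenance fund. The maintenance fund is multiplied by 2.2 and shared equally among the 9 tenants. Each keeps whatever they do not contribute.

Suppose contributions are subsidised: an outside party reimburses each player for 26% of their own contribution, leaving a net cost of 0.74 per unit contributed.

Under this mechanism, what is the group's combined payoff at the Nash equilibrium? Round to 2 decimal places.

Even with the mechanism, each unit contributed returns only (2.2/9) / 0.74 = 0.3303 per unit of net cost, so contributing nothing is still dominant.
Everyone keeps their endowment and the group total is 9 × 50 = 450.

450.00 euros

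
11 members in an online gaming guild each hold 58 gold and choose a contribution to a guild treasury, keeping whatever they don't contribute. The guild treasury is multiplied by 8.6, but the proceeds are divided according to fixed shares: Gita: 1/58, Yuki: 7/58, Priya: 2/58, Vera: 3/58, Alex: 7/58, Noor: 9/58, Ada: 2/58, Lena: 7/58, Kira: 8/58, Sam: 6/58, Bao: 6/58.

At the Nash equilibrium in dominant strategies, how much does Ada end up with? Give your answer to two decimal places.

144.00 gold

For player j, contributing a unit is worthwhile iff 8.6 × (j's share) ≥ 1, i.e. iff j's share is at least 0.1163.
Yuki, Alex, Noor, Lena and Kira are above the threshold, contributing 58 each; the remaining 6 contribute 0. Total contributed: 290.
Ada keeps 58 and receives 8.6 × 290 × 2/58 = 86.00 from the guild treasury, for a payoff of 144.00.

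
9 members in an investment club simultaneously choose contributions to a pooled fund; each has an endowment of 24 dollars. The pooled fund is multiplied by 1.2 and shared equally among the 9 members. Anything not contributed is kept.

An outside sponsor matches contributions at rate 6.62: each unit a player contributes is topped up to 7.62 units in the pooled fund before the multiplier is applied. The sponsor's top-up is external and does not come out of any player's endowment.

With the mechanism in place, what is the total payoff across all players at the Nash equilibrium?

Under the mechanism each unit contributed yields 1.2 × 7.62 / 9 = 1.0160 back to its contributor per unit of net cost, which exceeds 1, making full contribution the dominant choice for everyone.
At the Nash equilibrium everyone contributes 24. Group total payoff = 1.2 × 7.62 × 216 = 1975.10.

1975.10 dollars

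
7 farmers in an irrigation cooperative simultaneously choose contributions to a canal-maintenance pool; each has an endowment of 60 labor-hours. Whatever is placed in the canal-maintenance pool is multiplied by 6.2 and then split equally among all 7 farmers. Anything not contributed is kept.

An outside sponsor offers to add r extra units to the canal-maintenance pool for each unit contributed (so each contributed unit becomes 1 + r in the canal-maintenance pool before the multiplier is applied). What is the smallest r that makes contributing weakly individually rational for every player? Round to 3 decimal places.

0.129

With matching at rate r, one contributed unit becomes (1 + r) in the canal-maintenance pool and returns 6.2 × (1 + r) / 7 to the contributor.
Setting this equal to 1: 1 + r = 7/6.2 = 1.1290.
So the minimum matching rate is r = 1.1290 − 1 = 0.129.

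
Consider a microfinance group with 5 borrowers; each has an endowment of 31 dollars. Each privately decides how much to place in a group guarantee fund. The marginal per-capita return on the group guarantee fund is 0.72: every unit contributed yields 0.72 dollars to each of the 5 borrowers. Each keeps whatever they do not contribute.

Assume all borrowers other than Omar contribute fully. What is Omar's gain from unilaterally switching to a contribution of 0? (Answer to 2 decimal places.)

Switching from a contribution of 31 to 0 lets Omar keep an extra 31 dollars, but lowers the group guarantee fund by 31, which costs Omar their own share of that drop: 0.72 × 31 = 22.32.
Net gain = 31 − 22.32 = 8.68. The private return per contributed unit (0.72) is below 1, so free-riding is indeed the best response regardless of what the others do.

8.68 dollars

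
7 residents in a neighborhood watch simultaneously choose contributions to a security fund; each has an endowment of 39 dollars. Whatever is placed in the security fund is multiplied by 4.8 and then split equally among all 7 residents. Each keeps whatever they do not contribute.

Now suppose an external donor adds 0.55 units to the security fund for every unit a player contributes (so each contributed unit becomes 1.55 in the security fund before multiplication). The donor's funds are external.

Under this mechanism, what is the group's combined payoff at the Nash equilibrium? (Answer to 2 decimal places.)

With the mechanism, a contributed unit returns 4.8 × 1.55 / 7 = 1.0629 per unit of net cost to the contributor — now above 1 — so contributing fully is weakly dominant for every player.
So the Nash equilibrium is full contribution by all 7; the group earns 4.8 × 1.55 × 273 = 2031.12.

2031.12 dollars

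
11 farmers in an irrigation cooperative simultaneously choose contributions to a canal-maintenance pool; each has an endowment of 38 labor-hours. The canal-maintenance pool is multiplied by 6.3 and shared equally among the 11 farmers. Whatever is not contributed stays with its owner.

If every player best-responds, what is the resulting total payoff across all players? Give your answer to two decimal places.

418.00 labor-hours

Each contributed unit returns 6.3/11 = 0.5727 to its contributor — below 1 — so contributing 0 is dominant for every player. At the Nash equilibrium everyone keeps their 38, and the group total is 11 × 38 = 418.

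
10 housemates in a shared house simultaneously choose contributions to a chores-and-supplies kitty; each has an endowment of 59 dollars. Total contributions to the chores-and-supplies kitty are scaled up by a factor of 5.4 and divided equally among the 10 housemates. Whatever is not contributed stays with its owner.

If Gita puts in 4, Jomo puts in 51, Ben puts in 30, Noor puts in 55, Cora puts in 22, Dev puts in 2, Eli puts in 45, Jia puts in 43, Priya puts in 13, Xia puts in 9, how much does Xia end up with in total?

Total contributed: 4 + 51 + 30 + 55 + 22 + 2 + 45 + 43 + 13 + 9 = 274.
Each receives 5.4 × 274 / 10 = 147.96 from the chores-and-supplies kitty.
Xia keeps 59 − 9 = 50, so Xia's payoff is 50 + 147.96 = 197.96.

197.96 dollars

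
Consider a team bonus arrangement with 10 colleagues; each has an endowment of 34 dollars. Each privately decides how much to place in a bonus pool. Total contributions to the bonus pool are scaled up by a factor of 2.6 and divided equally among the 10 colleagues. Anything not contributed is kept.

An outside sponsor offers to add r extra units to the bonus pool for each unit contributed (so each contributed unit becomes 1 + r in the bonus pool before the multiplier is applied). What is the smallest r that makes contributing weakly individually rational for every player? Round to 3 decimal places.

2.846

With matching at rate r, one contributed unit becomes (1 + r) in the bonus pool and returns 2.6 × (1 + r) / 10 to the contributor.
Setting this equal to 1: 1 + r = 10/2.6 = 3.8462.
So the minimum matching rate is r = 3.8462 − 1 = 2.846.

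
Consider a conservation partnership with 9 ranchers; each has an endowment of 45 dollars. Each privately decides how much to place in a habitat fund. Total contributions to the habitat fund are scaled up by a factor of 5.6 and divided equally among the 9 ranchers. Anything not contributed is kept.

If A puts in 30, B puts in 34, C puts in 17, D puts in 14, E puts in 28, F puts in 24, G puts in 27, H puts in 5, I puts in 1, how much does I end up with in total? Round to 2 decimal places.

Total contributed: 30 + 34 + 17 + 14 + 28 + 24 + 27 + 5 + 1 = 180.
Each receives 5.6 × 180 / 9 = 112.00 from the habitat fund.
I keeps 45 − 1 = 44, so I's payoff is 44 + 112.00 = 156.00.

156.00 dollars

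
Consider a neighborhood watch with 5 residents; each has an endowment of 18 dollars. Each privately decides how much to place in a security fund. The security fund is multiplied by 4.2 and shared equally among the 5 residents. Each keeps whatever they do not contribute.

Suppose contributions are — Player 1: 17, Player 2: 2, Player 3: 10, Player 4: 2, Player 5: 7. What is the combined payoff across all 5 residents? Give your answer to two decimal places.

211.60 dollars

Total contributed: 17 + 2 + 10 + 2 + 7 = 38; total kept: 5 × 18 − 38 = 52.
The security fund pays out 4.2 × 38 = 159.60 in aggregate.
Group total = 52 + 159.60 = 211.60.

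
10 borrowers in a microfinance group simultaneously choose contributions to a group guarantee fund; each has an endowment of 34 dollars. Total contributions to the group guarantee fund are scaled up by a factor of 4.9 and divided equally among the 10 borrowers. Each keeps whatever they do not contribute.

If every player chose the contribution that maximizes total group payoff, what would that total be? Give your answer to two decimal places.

Each contributed unit returns 4.900 to the group as a whole (0.4900 to each of 10 players), which exceeds 1, so the social optimum is full contribution: group total = 4.900 × 340 = 1666.00.

1666.00 dollars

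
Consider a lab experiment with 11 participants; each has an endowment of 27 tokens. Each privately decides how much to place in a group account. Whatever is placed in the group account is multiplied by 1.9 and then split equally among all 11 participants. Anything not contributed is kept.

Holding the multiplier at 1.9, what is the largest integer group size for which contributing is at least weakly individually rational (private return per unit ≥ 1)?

1

Private return per unit is 1.9/(group size), which is ≥ 1 whenever the group size is ≤ 1.9.
The largest such integer is 1.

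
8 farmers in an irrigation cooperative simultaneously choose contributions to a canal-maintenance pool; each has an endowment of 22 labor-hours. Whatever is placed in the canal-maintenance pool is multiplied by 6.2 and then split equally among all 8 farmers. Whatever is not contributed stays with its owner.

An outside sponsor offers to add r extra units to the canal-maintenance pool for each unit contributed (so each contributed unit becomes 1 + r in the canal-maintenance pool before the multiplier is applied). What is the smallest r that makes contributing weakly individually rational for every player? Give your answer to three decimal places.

0.290

With matching at rate r, one contributed unit becomes (1 + r) in the canal-maintenance pool and returns 6.2 × (1 + r) / 8 to the contributor.
Setting this equal to 1: 1 + r = 8/6.2 = 1.2903.
So the minimum matching rate is r = 1.2903 − 1 = 0.290.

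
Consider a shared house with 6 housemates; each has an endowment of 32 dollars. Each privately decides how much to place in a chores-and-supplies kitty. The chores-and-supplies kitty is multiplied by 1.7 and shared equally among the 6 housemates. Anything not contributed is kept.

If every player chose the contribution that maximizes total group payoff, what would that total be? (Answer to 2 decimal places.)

326.40 dollars

Each contributed unit returns 1.700 to the group as a whole (0.2833 to each of 6 players), which exceeds 1, so the social optimum is full contribution: group total = 1.700 × 192 = 326.40.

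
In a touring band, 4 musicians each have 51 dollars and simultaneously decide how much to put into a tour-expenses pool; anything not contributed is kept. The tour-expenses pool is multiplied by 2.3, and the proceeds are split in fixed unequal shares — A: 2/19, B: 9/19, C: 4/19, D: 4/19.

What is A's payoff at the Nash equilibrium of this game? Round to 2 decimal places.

63.35 dollars

For player j, contributing a unit is worthwhile iff 2.3 × (j's share) ≥ 1, i.e. iff j's share is at least 0.4348.
The only share above 0.4348 is B's 9/19, contributing 51; the remaining 3 contribute 0. Total contributed: 51.
A keeps 51 and receives 2.3 × 51 × 2/19 = 12.35 from the tour-expenses pool, for a payoff of 63.35.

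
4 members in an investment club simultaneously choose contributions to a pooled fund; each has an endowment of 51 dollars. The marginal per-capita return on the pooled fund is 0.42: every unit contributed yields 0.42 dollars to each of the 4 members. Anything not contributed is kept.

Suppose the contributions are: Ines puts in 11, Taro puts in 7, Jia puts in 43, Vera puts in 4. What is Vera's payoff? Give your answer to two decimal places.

Total contributed: 11 + 7 + 43 + 4 = 65.
Each receives 0.42 × 65 = 27.30 from the pooled fund.
Vera keeps 51 − 4 = 47, so Vera's payoff is 47 + 27.30 = 74.30.

74.30 dollars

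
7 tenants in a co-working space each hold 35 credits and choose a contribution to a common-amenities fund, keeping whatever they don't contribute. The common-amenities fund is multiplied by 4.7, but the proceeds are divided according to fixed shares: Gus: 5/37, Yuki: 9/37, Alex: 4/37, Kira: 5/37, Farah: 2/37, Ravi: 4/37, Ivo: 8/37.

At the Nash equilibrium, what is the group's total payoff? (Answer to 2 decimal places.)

A player with share s gets back 4.7·s per unit contributed, so full contribution is dominant for anyone with s > 1/4.7 = 0.2128 and zero contribution is dominant for anyone below.
Yuki and Ivo are above the threshold, contributing 35 each; the remaining 5 contribute 0. Total contributed: 70.
The common-amenities fund pays out 4.7 × 70 = 329.00 in total (split across the unequal shares, but the aggregate is all that matters for the group sum).
The 5 free-riders keep 35 each, adding 175. Group total = 175 + 329.00 = 504.00.

504.00 credits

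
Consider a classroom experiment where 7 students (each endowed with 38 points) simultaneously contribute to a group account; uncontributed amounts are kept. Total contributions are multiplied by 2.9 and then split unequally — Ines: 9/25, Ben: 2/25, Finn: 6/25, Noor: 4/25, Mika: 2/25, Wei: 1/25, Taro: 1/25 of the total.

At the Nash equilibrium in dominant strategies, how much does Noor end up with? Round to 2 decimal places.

55.63 points

Each unit j contributes comes back to j as 2.9 × (j's share), so j prefers to contribute only if that share exceeds 1/2.9 = 0.3448; otherwise keeping the unit dominates.
Ines alone (share 9/25) is above the threshold, contributing 38; the remaining 6 contribute 0. Total contributed: 38.
Noor keeps 38 and receives 2.9 × 38 × 4/25 = 17.63 from the group account, for a payoff of 55.63.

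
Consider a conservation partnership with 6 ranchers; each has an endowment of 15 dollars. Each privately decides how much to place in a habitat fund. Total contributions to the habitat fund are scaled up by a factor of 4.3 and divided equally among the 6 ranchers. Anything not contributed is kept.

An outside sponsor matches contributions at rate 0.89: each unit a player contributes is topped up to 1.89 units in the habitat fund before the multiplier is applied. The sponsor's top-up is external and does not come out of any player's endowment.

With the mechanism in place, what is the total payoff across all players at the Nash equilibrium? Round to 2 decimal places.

Under the mechanism each unit contributed yields 4.3 × 1.89 / 6 = 1.3545 back to its contributor per unit of net cost, which exceeds 1, making full contribution the dominant choice for everyone.
At the Nash equilibrium everyone contributes 15. Group total payoff = 4.3 × 1.89 × 90 = 731.43.

731.43 dollars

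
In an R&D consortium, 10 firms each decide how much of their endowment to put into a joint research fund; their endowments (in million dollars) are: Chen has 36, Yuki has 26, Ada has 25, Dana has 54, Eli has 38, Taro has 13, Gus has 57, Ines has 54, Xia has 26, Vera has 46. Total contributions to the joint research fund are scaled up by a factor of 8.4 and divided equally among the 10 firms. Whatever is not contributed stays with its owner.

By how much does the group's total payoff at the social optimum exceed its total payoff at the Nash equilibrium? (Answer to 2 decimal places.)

The private return per contributed unit is 8.4/10 = 0.8400 < 1 for every player regardless of endowment, so the Nash equilibrium is zero contribution and the group total is Σ E_j = 36 + 26 + 25 + 54 + 38 + 13 + 57 + 54 + 26 + 46 = 375.
Each contributed unit returns 8.400 to the group, so the social optimum is full contribution by everyone: group total = 8.400 × 375 = 3150.00.
Efficiency loss = (8.400 − 1) × 375 = 2775.00.

2775.00 million dollars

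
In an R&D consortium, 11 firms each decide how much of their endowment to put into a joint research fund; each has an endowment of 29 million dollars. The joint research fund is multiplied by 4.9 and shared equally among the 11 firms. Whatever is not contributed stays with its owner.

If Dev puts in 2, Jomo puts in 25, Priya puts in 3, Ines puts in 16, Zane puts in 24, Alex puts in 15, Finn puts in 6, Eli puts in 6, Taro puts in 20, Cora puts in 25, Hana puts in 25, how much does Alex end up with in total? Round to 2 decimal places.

88.39 million dollars

Total contributed: 2 + 25 + 3 + 16 + 24 + 15 + 6 + 6 + 20 + 25 + 25 = 167.
Each receives 4.9 × 167 / 11 = 74.39 from the joint research fund.
Alex keeps 29 − 15 = 14, so Alex's payoff is 14 + 74.39 = 88.39.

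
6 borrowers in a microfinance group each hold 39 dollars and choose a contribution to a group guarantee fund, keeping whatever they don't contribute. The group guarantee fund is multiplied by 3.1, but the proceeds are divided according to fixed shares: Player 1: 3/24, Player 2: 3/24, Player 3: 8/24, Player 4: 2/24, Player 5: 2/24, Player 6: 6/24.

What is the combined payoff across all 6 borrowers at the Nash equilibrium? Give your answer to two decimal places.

315.90 dollars

For player j, contributing a unit is worthwhile iff 3.1 × (j's share) ≥ 1, i.e. iff j's share is at least 0.3226.
Only Player 3 (8/24) clears that bar, contributing 39; the remaining 5 contribute 0. Total contributed: 39.
The group guarantee fund pays out 3.1 × 39 = 120.90 in total (split across the unequal shares, but the aggregate is all that matters for the group sum).
The 5 free-riders keep 39 each, adding 195. Group total = 195 + 120.90 = 315.90.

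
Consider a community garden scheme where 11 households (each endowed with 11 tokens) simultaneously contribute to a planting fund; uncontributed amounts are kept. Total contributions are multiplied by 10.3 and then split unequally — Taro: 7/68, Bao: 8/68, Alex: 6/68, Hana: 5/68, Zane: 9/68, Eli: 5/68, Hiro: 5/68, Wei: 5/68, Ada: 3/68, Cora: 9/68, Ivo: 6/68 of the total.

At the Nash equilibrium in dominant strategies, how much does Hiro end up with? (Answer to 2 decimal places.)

44.32 tokens

Player j's private return per contributed unit is 10.3 × (j's share). Contributing is weakly dominant for j when that share is at least 1/10.3 = 0.0971, and contributing 0 is dominant otherwise.
Taro, Bao, Zane and Cora clear that bar, contributing 11 each; the remaining 7 contribute 0. Total contributed: 44.
Hiro keeps 11 and receives 10.3 × 44 × 5/68 = 33.32 from the planting fund, for a payoff of 44.32.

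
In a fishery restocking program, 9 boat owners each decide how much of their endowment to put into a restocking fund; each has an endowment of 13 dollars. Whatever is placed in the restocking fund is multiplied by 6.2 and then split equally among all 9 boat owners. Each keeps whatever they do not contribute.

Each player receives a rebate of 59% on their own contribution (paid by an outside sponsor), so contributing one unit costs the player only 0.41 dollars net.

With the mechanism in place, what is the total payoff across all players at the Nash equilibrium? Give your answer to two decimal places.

With the mechanism, a contributed unit returns (6.2/9) / 0.41 = 1.6802 per unit of net cost to the contributor — now above 1 — so contributing fully is weakly dominant for every player.
At the Nash equilibrium everyone contributes 13. Group total payoff = 9 × (13 × 0.59 + 6.2 × 13) = 794.43.

794.43 dollars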